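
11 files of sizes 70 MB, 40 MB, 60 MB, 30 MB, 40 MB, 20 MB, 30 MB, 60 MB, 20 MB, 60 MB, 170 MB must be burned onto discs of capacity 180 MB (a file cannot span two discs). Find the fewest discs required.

4

Total = 170 + 70 + 60 + 60 + 60 + 40 + 40 + 30 + 30 + 20 + 20 = 600 MB.
Lower bound: ⌈600/180⌉ = 4 discs.
A packing using 4 discs:
  disc 1: 170 = 170
  disc 2: 70 + 60 + 40 = 170
  disc 3: 60 + 60 + 40 + 20 = 180
  disc 4: 30 + 30 + 20 = 80
This matches the lower bound, so 4 is optimal.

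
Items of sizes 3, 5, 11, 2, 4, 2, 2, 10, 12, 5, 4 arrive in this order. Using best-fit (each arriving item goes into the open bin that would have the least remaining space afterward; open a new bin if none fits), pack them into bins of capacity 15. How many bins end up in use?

  3 → bin 1 (new)  [load 3/15]
  5 → bin 1  [load 8/15]
  11 → bin 2 (new)  [load 11/15]
  2 → bin 2  [load 13/15]
  4 → bin 1  [load 12/15]
  2 → bin 2  [load 15/15]
  2 → bin 1  [load 14/15]
  10 → bin 3 (new)  [load 10/15]
  12 → bin 4 (new)  [load 12/15]
  5 → bin 3  [load 15/15]
  4 → bin 5 (new)  [load 4/15]
5 bins opened.

5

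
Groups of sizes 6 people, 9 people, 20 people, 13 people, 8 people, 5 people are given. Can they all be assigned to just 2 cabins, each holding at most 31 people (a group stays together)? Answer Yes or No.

Yes

A valid assignment using 2 cabins:
  cabin 1: 20 + 6 + 5 = 31
  cabin 2: 13 + 9 + 8 = 30
Every load is within 31 people, so 2 cabins suffice.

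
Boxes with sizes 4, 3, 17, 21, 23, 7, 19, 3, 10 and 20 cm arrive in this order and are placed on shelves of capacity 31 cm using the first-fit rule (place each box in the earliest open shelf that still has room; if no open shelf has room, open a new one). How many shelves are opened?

  4 → shelf 1 (new)  [load 4/31]
  3 → shelf 1  [load 7/31]
  17 → shelf 1  [load 24/31]
  21 → shelf 2 (new)  [load 21/31]
  23 → shelf 3 (new)  [load 23/31]
  7 → shelf 1  [load 31/31]
  19 → shelf 4 (new)  [load 19/31]
  3 → shelf 2  [load 24/31]
  10 → shelf 4  [load 29/31]
  20 → shelf 5 (new)  [load 20/31]
5 shelves opened.

5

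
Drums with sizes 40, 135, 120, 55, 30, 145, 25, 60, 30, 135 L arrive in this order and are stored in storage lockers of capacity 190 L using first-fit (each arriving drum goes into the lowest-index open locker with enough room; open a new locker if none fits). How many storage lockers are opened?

5

  40 → locker 1 (new)  [load 40/190]
  135 → locker 1  [load 175/190]
  120 → locker 2 (new)  [load 120/190]
  55 → locker 2  [load 175/190]
  30 → locker 3 (new)  [load 30/190]
  145 → locker 3  [load 175/190]
  25 → locker 4 (new)  [load 25/190]
  60 → locker 4  [load 85/190]
  30 → locker 4  [load 115/190]
  135 → locker 5 (new)  [load 135/190]
5 storage lockers opened.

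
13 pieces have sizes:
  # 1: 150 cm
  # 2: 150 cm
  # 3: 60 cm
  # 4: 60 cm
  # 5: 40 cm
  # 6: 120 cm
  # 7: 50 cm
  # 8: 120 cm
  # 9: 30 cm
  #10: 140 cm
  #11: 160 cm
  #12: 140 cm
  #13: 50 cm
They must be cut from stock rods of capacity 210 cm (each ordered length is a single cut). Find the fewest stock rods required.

Total = 160 + 150 + 150 + 140 + 140 + 120 + 120 + 60 + 60 + 50 + 50 + 40 + 30 = 1270 cm.
Lower bound: ⌈1270/210⌉ = 7 stock rods.
A packing using 7 stock rods:
  stock rod 1: 160 + 50 = 210
  stock rod 2: 150 + 60 = 210
  stock rod 3: 150 + 60 = 210
  stock rod 4: 140 + 50 = 190
  stock rod 5: 140 + 40 + 30 = 210
  stock rod 6: 120 = 120
  stock rod 7: 120 = 120
This matches the lower bound, so 7 is optimal.

7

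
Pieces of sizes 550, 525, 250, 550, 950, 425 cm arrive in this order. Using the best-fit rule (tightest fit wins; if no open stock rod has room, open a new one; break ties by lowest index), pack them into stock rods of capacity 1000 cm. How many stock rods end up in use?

  550 → stock rod 1 (new)  [load 550/1000]
  525 → stock rod 2 (new)  [load 525/1000]
  250 → stock rod 1  [load 800/1000]
  550 → stock rod 3 (new)  [load 550/1000]
  950 → stock rod 4 (new)  [load 950/1000]
  425 → stock rod 3  [load 975/1000]
4 stock rods opened.

4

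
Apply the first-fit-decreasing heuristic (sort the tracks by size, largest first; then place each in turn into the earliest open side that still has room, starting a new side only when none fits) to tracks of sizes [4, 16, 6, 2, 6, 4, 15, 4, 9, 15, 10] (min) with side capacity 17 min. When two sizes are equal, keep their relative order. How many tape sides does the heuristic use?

Sorted descending: 16, 15, 15, 10, 9, 6, 6, 4, 4, 4, 2.
  16 → side 1 (new)  [load 16/17]
  15 → side 2 (new)  [load 15/17]
  15 → side 3 (new)  [load 15/17]
  10 → side 4 (new)  [load 10/17]
  9 → side 5 (new)  [load 9/17]
  6 → side 4  [load 16/17]
  6 → side 5  [load 15/17]
  4 → side 6 (new)  [load 4/17]
  4 → side 6  [load 8/17]
  4 → side 6  [load 12/17]
  2 → side 2  [load 17/17]
6 tape sides opened.

6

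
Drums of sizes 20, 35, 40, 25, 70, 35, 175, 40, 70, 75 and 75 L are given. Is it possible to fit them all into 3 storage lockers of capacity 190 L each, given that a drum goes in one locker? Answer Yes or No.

Total = 660 L; ⌈660/190⌉ = 4.
At least 4 storage lockers are required, but only 3 are allowed.

No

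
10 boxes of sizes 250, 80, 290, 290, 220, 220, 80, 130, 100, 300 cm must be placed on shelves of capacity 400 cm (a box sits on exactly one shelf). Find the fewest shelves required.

6

Total = 300 + 290 + 290 + 250 + 220 + 220 + 130 + 100 + 80 + 80 = 1960 cm.
Lower bound: ⌈1960/400⌉ = 5 shelves.
Also, 6 boxes each exceed 200 cm, and no two of those can share a shelf, so at least 6 shelves are needed.
A packing using 6 shelves:
  shelf 1: 300 + 100 = 400
  shelf 2: 290 + 80 = 370
  shelf 3: 290 + 80 = 370
  shelf 4: 250 + 130 = 380
  shelf 5: 220 = 220
  shelf 6: 220 = 220
This matches the lower bound, so 6 is optimal.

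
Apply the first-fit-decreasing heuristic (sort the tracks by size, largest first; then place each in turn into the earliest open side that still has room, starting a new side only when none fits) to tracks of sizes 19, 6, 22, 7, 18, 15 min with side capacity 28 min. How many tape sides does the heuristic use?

4

Sorted descending: 22, 19, 18, 15, 7, 6.
  22 → side 1 (new)  [load 22/28]
  19 → side 2 (new)  [load 19/28]
  18 → side 3 (new)  [load 18/28]
  15 → side 4 (new)  [load 15/28]
  7 → side 2  [load 26/28]
  6 → side 1  [load 28/28]
4 tape sides opened.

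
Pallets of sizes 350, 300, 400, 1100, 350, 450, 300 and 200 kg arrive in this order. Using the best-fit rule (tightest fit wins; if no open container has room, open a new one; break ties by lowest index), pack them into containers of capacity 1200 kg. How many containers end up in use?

  350 → container 1 (new)  [load 350/1200]
  300 → container 1  [load 650/1200]
  400 → container 1  [load 1050/1200]
  1100 → container 2 (new)  [load 1100/1200]
  350 → container 3 (new)  [load 350/1200]
  450 → container 3  [load 800/1200]
  300 → container 3  [load 1100/1200]
  200 → container 4 (new)  [load 200/1200]
4 containers opened.

4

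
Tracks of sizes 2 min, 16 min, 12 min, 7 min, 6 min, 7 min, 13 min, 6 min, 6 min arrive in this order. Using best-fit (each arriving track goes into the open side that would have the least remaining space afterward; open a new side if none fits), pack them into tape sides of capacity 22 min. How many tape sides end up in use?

4

  2 → side 1 (new)  [load 2/22]
  16 → side 1  [load 18/22]
  12 → side 2 (new)  [load 12/22]
  7 → side 2  [load 19/22]
  6 → side 3 (new)  [load 6/22]
  7 → side 3  [load 13/22]
  13 → side 4 (new)  [load 13/22]
  6 → side 3  [load 19/22]
  6 → side 4  [load 19/22]
4 tape sides opened.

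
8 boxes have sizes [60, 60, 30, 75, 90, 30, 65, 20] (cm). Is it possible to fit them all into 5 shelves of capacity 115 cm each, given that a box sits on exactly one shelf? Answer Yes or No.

A valid assignment using 5 shelves:
  shelf 1: 90 + 20 = 110
  shelf 2: 75 + 30 = 105
  shelf 3: 65 + 30 = 95
  shelf 4: 60 = 60
  shelf 5: 60 = 60
Every load is within 115 cm, so 5 shelves suffice.

Yes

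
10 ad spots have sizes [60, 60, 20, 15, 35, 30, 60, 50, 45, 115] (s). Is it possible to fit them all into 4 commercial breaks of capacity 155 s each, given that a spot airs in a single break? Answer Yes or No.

Yes

A valid assignment using 4 commercial breaks:
  break 1: 115 + 35 = 150
  break 2: 60 + 60 + 30 = 150
  break 3: 60 + 50 + 45 = 155
  break 4: 20 + 15 = 35
Every load is within 155 s, so 4 commercial breaks suffice.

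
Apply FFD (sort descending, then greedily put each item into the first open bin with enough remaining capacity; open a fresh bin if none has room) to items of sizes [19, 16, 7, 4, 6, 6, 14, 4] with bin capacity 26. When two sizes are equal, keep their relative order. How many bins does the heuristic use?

3

Sorted descending: 19, 16, 14, 7, 6, 6, 4, 4.
  19 → bin 1 (new)  [load 19/26]
  16 → bin 2 (new)  [load 16/26]
  14 → bin 3 (new)  [load 14/26]
  7 → bin 1  [load 26/26]
  6 → bin 2  [load 22/26]
  6 → bin 3  [load 20/26]
  4 → bin 2  [load 26/26]
  4 → bin 3  [load 24/26]
3 bins opened.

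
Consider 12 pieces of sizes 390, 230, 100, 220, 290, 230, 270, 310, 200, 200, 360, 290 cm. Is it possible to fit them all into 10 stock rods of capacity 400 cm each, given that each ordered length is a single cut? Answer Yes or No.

Yes

A valid assignment using 10 stock rods:
  stock rod 1: 390 = 390
  stock rod 2: 360 = 360
  stock rod 3: 310 = 310
  stock rod 4: 290 + 100 = 390
  stock rod 5: 290 = 290
  stock rod 6: 270 = 270
  stock rod 7: 230 = 230
  stock rod 8: 230 = 230
  stock rod 9: 220 = 220
  stock rod 10: 200 + 200 = 400
Every load is within 400 cm, so 10 stock rods suffice.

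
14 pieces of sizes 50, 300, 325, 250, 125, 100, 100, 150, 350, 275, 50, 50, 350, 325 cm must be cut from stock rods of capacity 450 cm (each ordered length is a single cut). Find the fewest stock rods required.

Total = 350 + 350 + 325 + 325 + 300 + 275 + 250 + 150 + 125 + 100 + 100 + 50 + 50 + 50 = 2800 cm.
Lower bound: ⌈2800/450⌉ = 7 stock rods.
A packing using 7 stock rods:
  stock rod 1: 350 + 100 = 450
  stock rod 2: 350 + 100 = 450
  stock rod 3: 325 + 125 = 450
  stock rod 4: 325 + 50 + 50 = 425
  stock rod 5: 300 + 150 = 450
  stock rod 6: 275 + 50 = 325
  stock rod 7: 250 = 250
This matches the lower bound, so 7 is optimal.

7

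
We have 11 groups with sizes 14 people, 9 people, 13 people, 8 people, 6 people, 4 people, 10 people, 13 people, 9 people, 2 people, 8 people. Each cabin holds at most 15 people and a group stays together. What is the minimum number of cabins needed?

8

Total = 14 + 13 + 13 + 10 + 9 + 9 + 8 + 8 + 6 + 4 + 2 = 96 people.
Lower bound: ⌈96/15⌉ = 7 cabins.
Also, 8 groups each exceed 15/2 people, and no two of those can share a cabin, so at least 8 cabins are needed.
A packing using 8 cabins:
  cabin 1: 14 = 14
  cabin 2: 13 + 2 = 15
  cabin 3: 13 = 13
  cabin 4: 10 + 4 = 14
  cabin 5: 9 + 6 = 15
  cabin 6: 9 = 9
  cabin 7: 8 = 8
  cabin 8: 8 = 8
This matches the lower bound, so 8 is optimal.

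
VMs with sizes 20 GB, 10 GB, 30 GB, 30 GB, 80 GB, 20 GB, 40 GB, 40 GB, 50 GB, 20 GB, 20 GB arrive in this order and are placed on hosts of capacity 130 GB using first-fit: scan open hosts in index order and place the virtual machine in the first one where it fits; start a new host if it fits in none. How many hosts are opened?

  20 → host 1 (new)  [load 20/130]
  10 → host 1  [load 30/130]
  30 → host 1  [load 60/130]
  30 → host 1  [load 90/130]
  80 → host 2 (new)  [load 80/130]
  20 → host 1  [load 110/130]
  40 → host 2  [load 120/130]
  40 → host 3 (new)  [load 40/130]
  50 → host 3  [load 90/130]
  20 → host 1  [load 130/130]
  20 → host 3  [load 110/130]
3 hosts opened.

3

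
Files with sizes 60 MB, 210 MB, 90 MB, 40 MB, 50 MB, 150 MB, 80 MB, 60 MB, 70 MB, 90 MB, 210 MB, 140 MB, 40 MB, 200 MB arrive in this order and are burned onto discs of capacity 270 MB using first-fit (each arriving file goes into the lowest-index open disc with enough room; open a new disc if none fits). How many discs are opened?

  60 → disc 1 (new)  [load 60/270]
  210 → disc 1  [load 270/270]
  90 → disc 2 (new)  [load 90/270]
  40 → disc 2  [load 130/270]
  50 → disc 2  [load 180/270]
  150 → disc 3 (new)  [load 150/270]
  80 → disc 2  [load 260/270]
  60 → disc 3  [load 210/270]
  70 → disc 4 (new)  [load 70/270]
  90 → disc 4  [load 160/270]
  210 → disc 5 (new)  [load 210/270]
  140 → disc 6 (new)  [load 140/270]
  40 → disc 3  [load 250/270]
  200 → disc 7 (new)  [load 200/270]
7 discs opened.

7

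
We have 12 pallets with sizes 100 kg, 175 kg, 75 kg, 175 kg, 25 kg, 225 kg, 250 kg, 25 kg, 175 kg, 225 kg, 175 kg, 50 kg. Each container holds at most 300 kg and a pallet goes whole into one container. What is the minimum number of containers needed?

Total = 250 + 225 + 225 + 175 + 175 + 175 + 175 + 100 + 75 + 50 + 25 + 25 = 1675 kg.
Lower bound: ⌈1675/300⌉ = 6 containers.
Also, 7 pallets each exceed 150 kg, and no two of those can share a container, so at least 7 containers are needed.
A packing using 7 containers:
  container 1: 250 + 50 = 300
  container 2: 225 + 75 = 300
  container 3: 225 + 25 + 25 = 275
  container 4: 175 + 100 = 275
  container 5: 175 = 175
  container 6: 175 = 175
  container 7: 175 = 175
This matches the lower bound, so 7 is optimal.

7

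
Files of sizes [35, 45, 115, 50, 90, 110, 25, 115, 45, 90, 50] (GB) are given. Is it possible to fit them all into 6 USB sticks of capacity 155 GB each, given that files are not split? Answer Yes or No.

Yes

A valid assignment using 6 USB sticks:
  USB stick 1: 115 + 35 = 150
  USB stick 2: 115 + 25 = 140
  USB stick 3: 110 + 45 = 155
  USB stick 4: 90 + 50 = 140
  USB stick 5: 90 + 50 = 140
  USB stick 6: 45 = 45
Every load is within 155 GB, so 6 USB sticks suffice.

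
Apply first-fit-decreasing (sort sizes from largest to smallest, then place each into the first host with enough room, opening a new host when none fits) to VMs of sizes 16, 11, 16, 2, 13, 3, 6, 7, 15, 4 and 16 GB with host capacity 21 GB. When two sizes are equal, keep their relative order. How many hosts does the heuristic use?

6

Sorted descending: 16, 16, 16, 15, 13, 11, 7, 6, 4, 3, 2.
  16 → host 1 (new)  [load 16/21]
  16 → host 2 (new)  [load 16/21]
  16 → host 3 (new)  [load 16/21]
  15 → host 4 (new)  [load 15/21]
  13 → host 5 (new)  [load 13/21]
  11 → host 6 (new)  [load 11/21]
  7 → host 5  [load 20/21]
  6 → host 4  [load 21/21]
  4 → host 1  [load 20/21]
  3 → host 2  [load 19/21]
  2 → host 2  [load 21/21]
6 hosts opened.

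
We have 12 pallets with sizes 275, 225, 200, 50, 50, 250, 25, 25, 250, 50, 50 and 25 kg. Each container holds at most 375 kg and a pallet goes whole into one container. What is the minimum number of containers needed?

Total = 275 + 250 + 250 + 225 + 200 + 50 + 50 + 50 + 50 + 25 + 25 + 25 = 1475 kg.
Lower bound: ⌈1475/375⌉ = 4 containers.
Also, 5 pallets each exceed 375/2 kg, and no two of those can share a container, so at least 5 containers are needed.
A packing using 5 containers:
  container 1: 275 + 50 + 50 = 375
  container 2: 250 + 50 + 50 + 25 = 375
  container 3: 250 + 25 + 25 = 300
  container 4: 225 = 225
  container 5: 200 = 200
This matches the lower bound, so 5 is optimal.

5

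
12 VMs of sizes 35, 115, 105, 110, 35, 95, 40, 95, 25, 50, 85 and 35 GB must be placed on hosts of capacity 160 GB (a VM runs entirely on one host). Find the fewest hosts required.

Total = 115 + 110 + 105 + 95 + 95 + 85 + 50 + 40 + 35 + 35 + 35 + 25 = 825 GB.
Lower bound: ⌈825/160⌉ = 6 hosts.
A packing using 6 hosts:
  host 1: 115 + 40 = 155
  host 2: 110 + 50 = 160
  host 3: 105 + 35 = 140
  host 4: 95 + 35 + 25 = 155
  host 5: 95 + 35 = 130
  host 6: 85 = 85
This matches the lower bound, so 6 is optimal.

6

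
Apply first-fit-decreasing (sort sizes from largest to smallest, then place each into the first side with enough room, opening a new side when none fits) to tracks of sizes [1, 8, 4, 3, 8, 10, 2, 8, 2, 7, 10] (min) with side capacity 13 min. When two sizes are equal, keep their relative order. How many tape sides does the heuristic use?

6

Sorted descending: 10, 10, 8, 8, 8, 7, 4, 3, 2, 2, 1.
  10 → side 1 (new)  [load 10/13]
  10 → side 2 (new)  [load 10/13]
  8 → side 3 (new)  [load 8/13]
  8 → side 4 (new)  [load 8/13]
  8 → side 5 (new)  [load 8/13]
  7 → side 6 (new)  [load 7/13]
  4 → side 3  [load 12/13]
  3 → side 1  [load 13/13]
  2 → side 2  [load 12/13]
  2 → side 4  [load 10/13]
  1 → side 2  [load 13/13]
6 tape sides opened.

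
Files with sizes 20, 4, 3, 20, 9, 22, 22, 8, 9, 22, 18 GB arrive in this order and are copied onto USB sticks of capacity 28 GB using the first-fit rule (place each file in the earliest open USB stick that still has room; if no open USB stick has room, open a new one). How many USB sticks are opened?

7

  20 → USB stick 1 (new)  [load 20/28]
  4 → USB stick 1  [load 24/28]
  3 → USB stick 1  [load 27/28]
  20 → USB stick 2 (new)  [load 20/28]
  9 → USB stick 3 (new)  [load 9/28]
  22 → USB stick 4 (new)  [load 22/28]
  22 → USB stick 5 (new)  [load 22/28]
  8 → USB stick 2  [load 28/28]
  9 → USB stick 3  [load 18/28]
  22 → USB stick 6 (new)  [load 22/28]
  18 → USB stick 7 (new)  [load 18/28]
7 USB sticks opened.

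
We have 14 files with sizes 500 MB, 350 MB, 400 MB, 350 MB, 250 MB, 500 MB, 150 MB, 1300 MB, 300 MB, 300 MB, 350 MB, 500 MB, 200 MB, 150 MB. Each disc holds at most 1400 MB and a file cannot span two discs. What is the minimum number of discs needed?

Total = 1300 + 500 + 500 + 500 + 400 + 350 + 350 + 350 + 300 + 300 + 250 + 200 + 150 + 150 = 5600 MB.
Lower bound: ⌈5600/1400⌉ = 4 discs.
A packing using 5 discs:
  disc 1: 1300 = 1300
  disc 2: 500 + 500 + 400 = 1400
  disc 3: 500 + 350 + 350 + 200 = 1400
  disc 4: 350 + 300 + 300 + 250 + 150 = 1350
  disc 5: 150 = 150
No arrangement into 4 discs stays within capacity, so 5 is optimal.

5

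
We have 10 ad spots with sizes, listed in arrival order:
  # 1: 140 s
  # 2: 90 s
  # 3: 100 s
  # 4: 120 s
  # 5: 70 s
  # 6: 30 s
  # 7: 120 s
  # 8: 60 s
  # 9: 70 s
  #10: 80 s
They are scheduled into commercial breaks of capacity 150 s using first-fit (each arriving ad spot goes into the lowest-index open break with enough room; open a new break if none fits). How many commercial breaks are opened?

  140 → break 1 (new)  [load 140/150]
  90 → break 2 (new)  [load 90/150]
  100 → break 3 (new)  [load 100/150]
  120 → break 4 (new)  [load 120/150]
  70 → break 5 (new)  [load 70/150]
  30 → break 2  [load 120/150]
  120 → break 6 (new)  [load 120/150]
  60 → break 5  [load 130/150]
  70 → break 7 (new)  [load 70/150]
  80 → break 7  [load 150/150]
7 commercial breaks opened.

7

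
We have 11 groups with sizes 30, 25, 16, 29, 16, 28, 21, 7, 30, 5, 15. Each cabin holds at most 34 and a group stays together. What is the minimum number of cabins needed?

Total = 30 + 30 + 29 + 28 + 25 + 21 + 16 + 16 + 15 + 7 + 5 = 222.
Lower bound: ⌈222/34⌉ = 7 cabins.
A packing using 8 cabins:
  cabin 1: 30 = 30
  cabin 2: 30 = 30
  cabin 3: 29 + 5 = 34
  cabin 4: 28 = 28
  cabin 5: 25 + 7 = 32
  cabin 6: 21 = 21
  cabin 7: 16 + 16 = 32
  cabin 8: 15 = 15
No arrangement into 7 cabins stays within capacity, so 8 is optimal.

8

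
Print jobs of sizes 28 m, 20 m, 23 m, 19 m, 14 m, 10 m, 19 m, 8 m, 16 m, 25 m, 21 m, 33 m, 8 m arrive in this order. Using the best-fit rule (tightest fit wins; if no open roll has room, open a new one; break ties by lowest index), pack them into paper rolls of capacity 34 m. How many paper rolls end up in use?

  28 → roll 1 (new)  [load 28/34]
  20 → roll 2 (new)  [load 20/34]
  23 → roll 3 (new)  [load 23/34]
  19 → roll 4 (new)  [load 19/34]
  14 → roll 2  [load 34/34]
  10 → roll 3  [load 33/34]
  19 → roll 5 (new)  [load 19/34]
  8 → roll 4  [load 27/34]
  16 → roll 6 (new)  [load 16/34]
  25 → roll 7 (new)  [load 25/34]
  21 → roll 8 (new)  [load 21/34]
  33 → roll 9 (new)  [load 33/34]
  8 → roll 7  [load 33/34]
9 paper rolls opened.

9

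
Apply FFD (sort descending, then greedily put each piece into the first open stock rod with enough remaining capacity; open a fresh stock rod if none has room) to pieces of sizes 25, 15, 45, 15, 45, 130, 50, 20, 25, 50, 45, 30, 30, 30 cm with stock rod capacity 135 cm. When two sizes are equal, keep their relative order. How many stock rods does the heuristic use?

5

Sorted descending: 130, 50, 50, 45, 45, 45, 30, 30, 30, 25, 25, 20, 15, 15.
  130 → stock rod 1 (new)  [load 130/135]
  50 → stock rod 2 (new)  [load 50/135]
  50 → stock rod 2  [load 100/135]
  45 → stock rod 3 (new)  [load 45/135]
  45 → stock rod 3  [load 90/135]
  45 → stock rod 3  [load 135/135]
  30 → stock rod 2  [load 130/135]
  30 → stock rod 4 (new)  [load 30/135]
  30 → stock rod 4  [load 60/135]
  25 → stock rod 4  [load 85/135]
  25 → stock rod 4  [load 110/135]
  20 → stock rod 4  [load 130/135]
  15 → stock rod 5 (new)  [load 15/135]
  15 → stock rod 5  [load 30/135]
5 stock rods opened.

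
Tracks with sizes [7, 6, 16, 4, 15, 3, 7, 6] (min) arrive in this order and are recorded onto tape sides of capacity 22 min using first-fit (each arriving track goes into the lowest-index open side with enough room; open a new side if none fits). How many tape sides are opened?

  7 → side 1 (new)  [load 7/22]
  6 → side 1  [load 13/22]
  16 → side 2 (new)  [load 16/22]
  4 → side 1  [load 17/22]
  15 → side 3 (new)  [load 15/22]
  3 → side 1  [load 20/22]
  7 → side 3  [load 22/22]
  6 → side 2  [load 22/22]
3 tape sides opened.

3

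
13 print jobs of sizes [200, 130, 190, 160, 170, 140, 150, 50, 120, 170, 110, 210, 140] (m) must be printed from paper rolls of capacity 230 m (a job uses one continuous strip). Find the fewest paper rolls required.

11

Total = 210 + 200 + 190 + 170 + 170 + 160 + 150 + 140 + 140 + 130 + 120 + 110 + 50 = 1940 m.
Lower bound: ⌈1940/230⌉ = 9 paper rolls.
Also, 11 print jobs each exceed 115 m, and no two of those can share a roll, so at least 11 paper rolls are needed.
A packing using 11 paper rolls:
  roll 1: 210 = 210
  roll 2: 200 = 200
  roll 3: 190 = 190
  roll 4: 170 + 50 = 220
  roll 5: 170 = 170
  roll 6: 160 = 160
  roll 7: 150 = 150
  roll 8: 140 = 140
  roll 9: 140 = 140
  roll 10: 130 = 130
  roll 11: 120 + 110 = 230
This matches the lower bound, so 11 is optimal.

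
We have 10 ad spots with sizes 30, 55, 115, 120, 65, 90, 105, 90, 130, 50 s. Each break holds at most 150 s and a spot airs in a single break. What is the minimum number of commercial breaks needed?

Total = 130 + 120 + 115 + 105 + 90 + 90 + 65 + 55 + 50 + 30 = 850 s.
Lower bound: ⌈850/150⌉ = 6 commercial breaks.
A packing using 7 commercial breaks:
  break 1: 130 = 130
  break 2: 120 + 30 = 150
  break 3: 115 = 115
  break 4: 105 = 105
  break 5: 90 + 55 = 145
  break 6: 90 + 50 = 140
  break 7: 65 = 65
No arrangement into 6 commercial breaks stays within capacity, so 7 is optimal.

7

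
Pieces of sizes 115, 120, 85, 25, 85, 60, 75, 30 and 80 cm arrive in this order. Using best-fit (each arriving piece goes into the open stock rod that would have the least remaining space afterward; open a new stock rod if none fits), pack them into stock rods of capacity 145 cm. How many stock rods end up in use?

  115 → stock rod 1 (new)  [load 115/145]
  120 → stock rod 2 (new)  [load 120/145]
  85 → stock rod 3 (new)  [load 85/145]
  25 → stock rod 2  [load 145/145]
  85 → stock rod 4 (new)  [load 85/145]
  60 → stock rod 3  [load 145/145]
  75 → stock rod 5 (new)  [load 75/145]
  30 → stock rod 1  [load 145/145]
  80 → stock rod 6 (new)  [load 80/145]
6 stock rods opened.

6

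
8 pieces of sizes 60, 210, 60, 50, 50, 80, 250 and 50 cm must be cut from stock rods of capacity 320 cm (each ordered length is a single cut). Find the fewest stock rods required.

Total = 250 + 210 + 80 + 60 + 60 + 50 + 50 + 50 = 810 cm.
Lower bound: ⌈810/320⌉ = 3 stock rods.
A packing using 3 stock rods:
  stock rod 1: 250 + 60 = 310
  stock rod 2: 210 + 80 = 290
  stock rod 3: 60 + 50 + 50 + 50 = 210
This matches the lower bound, so 3 is optimal.

3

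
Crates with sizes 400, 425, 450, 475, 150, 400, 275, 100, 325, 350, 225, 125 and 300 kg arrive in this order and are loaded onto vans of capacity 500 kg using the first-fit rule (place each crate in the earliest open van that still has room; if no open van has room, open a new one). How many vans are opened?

10

  400 → van 1 (new)  [load 400/500]
  425 → van 2 (new)  [load 425/500]
  450 → van 3 (new)  [load 450/500]
  475 → van 4 (new)  [load 475/500]
  150 → van 5 (new)  [load 150/500]
  400 → van 6 (new)  [load 400/500]
  275 → van 5  [load 425/500]
  100 → van 1  [load 500/500]
  325 → van 7 (new)  [load 325/500]
  350 → van 8 (new)  [load 350/500]
  225 → van 9 (new)  [load 225/500]
  125 → van 7  [load 450/500]
  300 → van 10 (new)  [load 300/500]
10 vans opened.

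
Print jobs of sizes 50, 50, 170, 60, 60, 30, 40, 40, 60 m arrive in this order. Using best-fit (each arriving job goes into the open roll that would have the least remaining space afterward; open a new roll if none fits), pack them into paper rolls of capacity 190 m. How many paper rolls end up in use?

4

  50 → roll 1 (new)  [load 50/190]
  50 → roll 1  [load 100/190]
  170 → roll 2 (new)  [load 170/190]
  60 → roll 1  [load 160/190]
  60 → roll 3 (new)  [load 60/190]
  30 → roll 1  [load 190/190]
  40 → roll 3  [load 100/190]
  40 → roll 3  [load 140/190]
  60 → roll 4 (new)  [load 60/190]
4 paper rolls opened.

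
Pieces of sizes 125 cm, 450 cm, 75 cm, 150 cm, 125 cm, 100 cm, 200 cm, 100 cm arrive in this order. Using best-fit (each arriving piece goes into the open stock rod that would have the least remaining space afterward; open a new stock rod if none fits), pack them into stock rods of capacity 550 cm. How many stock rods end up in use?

  125 → stock rod 1 (new)  [load 125/550]
  450 → stock rod 2 (new)  [load 450/550]
  75 → stock rod 2  [load 525/550]
  150 → stock rod 1  [load 275/550]
  125 → stock rod 1  [load 400/550]
  100 → stock rod 1  [load 500/550]
  200 → stock rod 3 (new)  [load 200/550]
  100 → stock rod 3  [load 300/550]
3 stock rods opened.

3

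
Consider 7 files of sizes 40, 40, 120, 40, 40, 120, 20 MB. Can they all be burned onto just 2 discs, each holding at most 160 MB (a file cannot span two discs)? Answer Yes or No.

No

Total = 420 MB; ⌈420/160⌉ = 3.
At least 3 discs are required, but only 2 are allowed.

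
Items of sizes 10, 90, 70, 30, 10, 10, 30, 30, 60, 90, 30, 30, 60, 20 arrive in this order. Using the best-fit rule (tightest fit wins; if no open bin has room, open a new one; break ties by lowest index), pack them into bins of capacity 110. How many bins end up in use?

  10 → bin 1 (new)  [load 10/110]
  90 → bin 1  [load 100/110]
  70 → bin 2 (new)  [load 70/110]
  30 → bin 2  [load 100/110]
  10 → bin 1  [load 110/110]
  10 → bin 2  [load 110/110]
  30 → bin 3 (new)  [load 30/110]
  30 → bin 3  [load 60/110]
  60 → bin 4 (new)  [load 60/110]
  90 → bin 5 (new)  [load 90/110]
  30 → bin 3  [load 90/110]
  30 → bin 4  [load 90/110]
  60 → bin 6 (new)  [load 60/110]
  20 → bin 3  [load 110/110]
6 bins opened.

6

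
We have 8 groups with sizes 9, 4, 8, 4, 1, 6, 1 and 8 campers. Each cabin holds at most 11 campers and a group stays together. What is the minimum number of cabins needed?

5

Total = 9 + 8 + 8 + 6 + 4 + 4 + 1 + 1 = 41 campers.
Lower bound: ⌈41/11⌉ = 4 cabins.
A packing using 5 cabins:
  cabin 1: 9 + 1 + 1 = 11
  cabin 2: 8 = 8
  cabin 3: 8 = 8
  cabin 4: 6 + 4 = 10
  cabin 5: 4 = 4
No arrangement into 4 cabins stays within capacity, so 5 is optimal.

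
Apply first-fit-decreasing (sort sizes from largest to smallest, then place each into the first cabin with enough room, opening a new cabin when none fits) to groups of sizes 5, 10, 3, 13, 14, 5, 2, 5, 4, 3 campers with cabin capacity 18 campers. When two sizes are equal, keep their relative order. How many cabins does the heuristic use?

Sorted descending: 14, 13, 10, 5, 5, 5, 4, 3, 3, 2.
  14 → cabin 1 (new)  [load 14/18]
  13 → cabin 2 (new)  [load 13/18]
  10 → cabin 3 (new)  [load 10/18]
  5 → cabin 2  [load 18/18]
  5 → cabin 3  [load 15/18]
  5 → cabin 4 (new)  [load 5/18]
  4 → cabin 1  [load 18/18]
  3 → cabin 3  [load 18/18]
  3 → cabin 4  [load 8/18]
  2 → cabin 4  [load 10/18]
4 cabins opened.

4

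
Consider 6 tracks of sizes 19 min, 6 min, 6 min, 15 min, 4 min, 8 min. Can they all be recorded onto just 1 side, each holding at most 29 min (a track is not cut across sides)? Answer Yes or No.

No

Total = 58 min; ⌈58/29⌉ = 2.
At least 2 tape sides are required, but only 1 is allowed.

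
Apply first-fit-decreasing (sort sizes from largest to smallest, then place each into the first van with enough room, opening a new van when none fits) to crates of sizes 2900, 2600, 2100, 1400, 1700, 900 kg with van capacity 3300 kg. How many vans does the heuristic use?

4

Sorted descending: 2900, 2600, 2100, 1700, 1400, 900.
  2900 → van 1 (new)  [load 2900/3300]
  2600 → van 2 (new)  [load 2600/3300]
  2100 → van 3 (new)  [load 2100/3300]
  1700 → van 4 (new)  [load 1700/3300]
  1400 → van 4  [load 3100/3300]
  900 → van 3  [load 3000/3300]
4 vans opened.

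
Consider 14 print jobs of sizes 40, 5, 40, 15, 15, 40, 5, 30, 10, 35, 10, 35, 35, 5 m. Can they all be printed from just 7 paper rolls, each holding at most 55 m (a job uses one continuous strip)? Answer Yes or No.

A valid assignment using 7 paper rolls:
  roll 1: 40 + 15 = 55
  roll 2: 40 + 15 = 55
  roll 3: 40 + 10 + 5 = 55
  roll 4: 35 + 10 + 5 + 5 = 55
  roll 5: 35 = 35
  roll 6: 35 = 35
  roll 7: 30 = 30
Every load is within 55 m, so 7 paper rolls suffice.

Yes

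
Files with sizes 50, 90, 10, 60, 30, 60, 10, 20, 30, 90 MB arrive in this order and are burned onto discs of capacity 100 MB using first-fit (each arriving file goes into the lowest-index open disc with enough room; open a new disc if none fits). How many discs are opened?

5

  50 → disc 1 (new)  [load 50/100]
  90 → disc 2 (new)  [load 90/100]
  10 → disc 1  [load 60/100]
  60 → disc 3 (new)  [load 60/100]
  30 → disc 1  [load 90/100]
  60 → disc 4 (new)  [load 60/100]
  10 → disc 1  [load 100/100]
  20 → disc 3  [load 80/100]
  30 → disc 4  [load 90/100]
  90 → disc 5 (new)  [load 90/100]
5 discs opened.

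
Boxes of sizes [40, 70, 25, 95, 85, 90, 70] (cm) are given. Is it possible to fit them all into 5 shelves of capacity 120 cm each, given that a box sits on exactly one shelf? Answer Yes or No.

Yes

A valid assignment using 5 shelves:
  shelf 1: 95 + 25 = 120
  shelf 2: 90 = 90
  shelf 3: 85 = 85
  shelf 4: 70 + 40 = 110
  shelf 5: 70 = 70
Every load is within 120 cm, so 5 shelves suffice.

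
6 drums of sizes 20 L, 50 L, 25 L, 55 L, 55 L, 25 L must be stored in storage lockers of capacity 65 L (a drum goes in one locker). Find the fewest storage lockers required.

5

Total = 55 + 55 + 50 + 25 + 25 + 20 = 230 L.
Lower bound: ⌈230/65⌉ = 4 storage lockers.
A packing using 5 storage lockers:
  locker 1: 55 = 55
  locker 2: 55 = 55
  locker 3: 50 = 50
  locker 4: 25 + 25 = 50
  locker 5: 20 = 20
No arrangement into 4 storage lockers stays within capacity, so 5 is optimal.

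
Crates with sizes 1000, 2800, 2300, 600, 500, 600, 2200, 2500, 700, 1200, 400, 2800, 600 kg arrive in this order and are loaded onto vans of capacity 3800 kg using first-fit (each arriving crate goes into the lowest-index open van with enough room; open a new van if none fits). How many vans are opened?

  1000 → van 1 (new)  [load 1000/3800]
  2800 → van 1  [load 3800/3800]
  2300 → van 2 (new)  [load 2300/3800]
  600 → van 2  [load 2900/3800]
  500 → van 2  [load 3400/3800]
  600 → van 3 (new)  [load 600/3800]
  2200 → van 3  [load 2800/3800]
  2500 → van 4 (new)  [load 2500/3800]
  700 → van 3  [load 3500/3800]
  1200 → van 4  [load 3700/3800]
  400 → van 2  [load 3800/3800]
  2800 → van 5 (new)  [load 2800/3800]
  600 → van 5  [load 3400/3800]
5 vans opened.

5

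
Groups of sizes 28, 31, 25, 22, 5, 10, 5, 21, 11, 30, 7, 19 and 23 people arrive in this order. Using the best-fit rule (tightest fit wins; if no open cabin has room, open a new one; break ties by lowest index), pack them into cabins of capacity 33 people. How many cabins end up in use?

8

  28 → cabin 1 (new)  [load 28/33]
  31 → cabin 2 (new)  [load 31/33]
  25 → cabin 3 (new)  [load 25/33]
  22 → cabin 4 (new)  [load 22/33]
  5 → cabin 1  [load 33/33]
  10 → cabin 4  [load 32/33]
  5 → cabin 3  [load 30/33]
  21 → cabin 5 (new)  [load 21/33]
  11 → cabin 5  [load 32/33]
  30 → cabin 6 (new)  [load 30/33]
  7 → cabin 7 (new)  [load 7/33]
  19 → cabin 7  [load 26/33]
  23 → cabin 8 (new)  [load 23/33]
8 cabins opened.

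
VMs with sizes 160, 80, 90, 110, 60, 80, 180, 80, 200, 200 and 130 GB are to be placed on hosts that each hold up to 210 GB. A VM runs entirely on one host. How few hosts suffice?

Total = 200 + 200 + 180 + 160 + 130 + 110 + 90 + 80 + 80 + 80 + 60 = 1370 GB.
Lower bound: ⌈1370/210⌉ = 7 hosts.
A packing using 8 hosts:
  host 1: 200 = 200
  host 2: 200 = 200
  host 3: 180 = 180
  host 4: 160 = 160
  host 5: 130 + 80 = 210
  host 6: 110 + 90 = 200
  host 7: 80 + 80 = 160
  host 8: 60 = 60
No arrangement into 7 hosts stays within capacity, so 8 is optimal.

8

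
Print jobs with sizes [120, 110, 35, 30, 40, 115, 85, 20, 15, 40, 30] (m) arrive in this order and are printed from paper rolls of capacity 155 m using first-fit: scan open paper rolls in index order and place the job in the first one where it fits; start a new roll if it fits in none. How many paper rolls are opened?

  120 → roll 1 (new)  [load 120/155]
  110 → roll 2 (new)  [load 110/155]
  35 → roll 1  [load 155/155]
  30 → roll 2  [load 140/155]
  40 → roll 3 (new)  [load 40/155]
  115 → roll 3  [load 155/155]
  85 → roll 4 (new)  [load 85/155]
  20 → roll 4  [load 105/155]
  15 → roll 2  [load 155/155]
  40 → roll 4  [load 145/155]
  30 → roll 5 (new)  [load 30/155]
5 paper rolls opened.

5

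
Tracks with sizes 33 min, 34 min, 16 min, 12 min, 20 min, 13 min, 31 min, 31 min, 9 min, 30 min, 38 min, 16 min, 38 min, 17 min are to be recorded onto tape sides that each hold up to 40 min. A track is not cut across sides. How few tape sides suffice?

Total = 38 + 38 + 34 + 33 + 31 + 31 + 30 + 20 + 17 + 16 + 16 + 13 + 12 + 9 = 338 min.
Lower bound: ⌈338/40⌉ = 9 tape sides.
A packing using 10 tape sides:
  side 1: 38 = 38
  side 2: 38 = 38
  side 3: 34 = 34
  side 4: 33 = 33
  side 5: 31 + 9 = 40
  side 6: 31 = 31
  side 7: 30 = 30
  side 8: 20 + 17 = 37
  side 9: 16 + 16 = 32
  side 10: 13 + 12 = 25
No arrangement into 9 tape sides stays within capacity, so 10 is optimal.

10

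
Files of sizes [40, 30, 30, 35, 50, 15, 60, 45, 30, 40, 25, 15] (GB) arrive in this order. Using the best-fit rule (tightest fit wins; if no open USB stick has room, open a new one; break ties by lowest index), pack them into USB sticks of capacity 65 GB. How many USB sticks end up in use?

  40 → USB stick 1 (new)  [load 40/65]
  30 → USB stick 2 (new)  [load 30/65]
  30 → USB stick 2  [load 60/65]
  35 → USB stick 3 (new)  [load 35/65]
  50 → USB stick 4 (new)  [load 50/65]
  15 → USB stick 4  [load 65/65]
  60 → USB stick 5 (new)  [load 60/65]
  45 → USB stick 6 (new)  [load 45/65]
  30 → USB stick 3  [load 65/65]
  40 → USB stick 7 (new)  [load 40/65]
  25 → USB stick 1  [load 65/65]
  15 → USB stick 6  [load 60/65]
7 USB sticks opened.

7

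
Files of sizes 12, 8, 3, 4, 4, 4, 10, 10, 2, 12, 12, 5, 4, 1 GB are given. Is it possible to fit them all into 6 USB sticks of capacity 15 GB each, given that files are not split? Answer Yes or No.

Total = 91 GB; ⌈91/15⌉ = 7.
At least 7 USB sticks are required, but only 6 are allowed.

No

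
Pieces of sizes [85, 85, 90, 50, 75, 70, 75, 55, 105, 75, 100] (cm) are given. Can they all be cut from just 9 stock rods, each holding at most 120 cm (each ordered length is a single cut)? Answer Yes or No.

No

Total = 865 cm; ⌈865/120⌉ = 8.
9 pieces each exceed half the capacity and cannot share a stock rod, forcing at least 9 stock rods.
The bound of 9 does not rule out 9, but exhaustive search shows no assignment into 9 stock rods of capacity 120 cm exists — the minimum is 10.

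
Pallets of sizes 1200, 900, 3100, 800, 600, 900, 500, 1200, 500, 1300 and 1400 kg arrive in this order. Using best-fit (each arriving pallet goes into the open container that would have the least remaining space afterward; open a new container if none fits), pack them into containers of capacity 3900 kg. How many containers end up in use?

4

  1200 → container 1 (new)  [load 1200/3900]
  900 → container 1  [load 2100/3900]
  3100 → container 2 (new)  [load 3100/3900]
  800 → container 2  [load 3900/3900]
  600 → container 1  [load 2700/3900]
  900 → container 1  [load 3600/3900]
  500 → container 3 (new)  [load 500/3900]
  1200 → container 3  [load 1700/3900]
  500 → container 3  [load 2200/3900]
  1300 → container 3  [load 3500/3900]
  1400 → container 4 (new)  [load 1400/3900]
4 containers opened.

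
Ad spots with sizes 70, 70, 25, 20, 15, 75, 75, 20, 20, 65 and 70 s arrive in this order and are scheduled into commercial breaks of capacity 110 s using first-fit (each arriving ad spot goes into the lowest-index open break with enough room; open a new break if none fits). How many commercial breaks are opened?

6

  70 → break 1 (new)  [load 70/110]
  70 → break 2 (new)  [load 70/110]
  25 → break 1  [load 95/110]
  20 → break 2  [load 90/110]
  15 → break 1  [load 110/110]
  75 → break 3 (new)  [load 75/110]
  75 → break 4 (new)  [load 75/110]
  20 → break 2  [load 110/110]
  20 → break 3  [load 95/110]
  65 → break 5 (new)  [load 65/110]
  70 → break 6 (new)  [load 70/110]
6 commercial breaks opened.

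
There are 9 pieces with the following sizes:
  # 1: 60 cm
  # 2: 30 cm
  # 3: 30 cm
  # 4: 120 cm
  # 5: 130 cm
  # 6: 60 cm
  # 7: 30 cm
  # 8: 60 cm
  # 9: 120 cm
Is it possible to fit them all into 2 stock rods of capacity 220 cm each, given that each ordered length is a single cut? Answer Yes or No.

No

Total = 640 cm; ⌈640/220⌉ = 3.
At least 3 stock rods are required, but only 2 are allowed.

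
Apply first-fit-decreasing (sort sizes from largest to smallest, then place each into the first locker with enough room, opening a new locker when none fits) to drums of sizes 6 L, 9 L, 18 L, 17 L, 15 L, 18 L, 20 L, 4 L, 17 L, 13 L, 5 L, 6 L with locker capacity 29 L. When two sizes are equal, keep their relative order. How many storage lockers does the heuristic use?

Sorted descending: 20, 18, 18, 17, 17, 15, 13, 9, 6, 6, 5, 4.
  20 → locker 1 (new)  [load 20/29]
  18 → locker 2 (new)  [load 18/29]
  18 → locker 3 (new)  [load 18/29]
  17 → locker 4 (new)  [load 17/29]
  17 → locker 5 (new)  [load 17/29]
  15 → locker 6 (new)  [load 15/29]
  13 → locker 6  [load 28/29]
  9 → locker 1  [load 29/29]
  6 → locker 2  [load 24/29]
  6 → locker 3  [load 24/29]
  5 → locker 2  [load 29/29]
  4 → locker 3  [load 28/29]
6 storage lockers opened.

6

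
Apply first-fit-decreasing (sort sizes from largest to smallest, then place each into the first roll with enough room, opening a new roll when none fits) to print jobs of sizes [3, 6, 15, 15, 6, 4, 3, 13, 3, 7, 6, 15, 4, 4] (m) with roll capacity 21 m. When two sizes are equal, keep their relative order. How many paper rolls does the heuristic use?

Sorted descending: 15, 15, 15, 13, 7, 6, 6, 6, 4, 4, 4, 3, 3, 3.
  15 → roll 1 (new)  [load 15/21]
  15 → roll 2 (new)  [load 15/21]
  15 → roll 3 (new)  [load 15/21]
  13 → roll 4 (new)  [load 13/21]
  7 → roll 4  [load 20/21]
  6 → roll 1  [load 21/21]
  6 → roll 2  [load 21/21]
  6 → roll 3  [load 21/21]
  4 → roll 5 (new)  [load 4/21]
  4 → roll 5  [load 8/21]
  4 → roll 5  [load 12/21]
  3 → roll 5  [load 15/21]
  3 → roll 5  [load 18/21]
  3 → roll 5  [load 21/21]
5 paper rolls opened.

5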